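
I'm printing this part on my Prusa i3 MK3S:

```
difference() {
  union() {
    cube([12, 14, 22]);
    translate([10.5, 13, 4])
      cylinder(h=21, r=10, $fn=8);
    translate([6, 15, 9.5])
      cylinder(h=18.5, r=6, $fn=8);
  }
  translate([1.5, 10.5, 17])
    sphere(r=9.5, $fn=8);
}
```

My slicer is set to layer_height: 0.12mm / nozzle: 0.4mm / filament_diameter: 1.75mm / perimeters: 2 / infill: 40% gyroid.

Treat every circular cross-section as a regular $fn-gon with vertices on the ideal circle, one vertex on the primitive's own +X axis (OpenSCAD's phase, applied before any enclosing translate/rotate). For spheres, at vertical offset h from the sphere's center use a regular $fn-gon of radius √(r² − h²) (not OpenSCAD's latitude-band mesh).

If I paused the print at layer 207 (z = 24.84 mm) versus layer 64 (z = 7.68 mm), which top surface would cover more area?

layer 64 (z = 7.68 mm)

Layer 207 (z = 24.84): the cube does not reach this height (z outside [0, 22]); the r=10 cylinder at (10.5, 13) gives a regular 8-gon of circumradius 10 (constant along its height) (area = (8/2)·10.000²·sin(360°/8) = 282.84 mm²); the r=6 cylinder at (6, 15) gives a regular 8-gon of circumradius 6 (constant along its height) (area = (8/2)·6.000²·sin(360°/8) = 101.82 mm²); Combining (union): the regions partially overlap — summed areas 384.67 mm² minus the doubly-counted overlap 94.68 mm² gives 289.99 mm² — area = 289.99 mm²; the r=9.5 sphere at (1.5, 10.5) contributes a regular 8-gon of circumradius √(9.5²−7.84²) = 5.365 (area = (8/2)·5.365²·sin(360°/8) = 81.41 mm²); Taking the first minus the rest: starting from the result so far (289.99 mm²), the r=9.5 sphere at (1.5, 10.5) partially overlaps it — only the 39.72 mm² overlap (of its 81.41 mm²) is removed, clipping the outline — area = 250.27 mm². So its area = 250.27 mm². Layer 64 (z = 7.68): the cube (footprint 12×14) is included at this height (area 168.00 mm²); the cylinder at (10.5, 13): section is a regular 8-gon, circumradius r=10 (area = (8/2)·10.000²·sin(360°/8) = 282.84 mm²); the cylinder at (6, 15) is not intersected at this z (z outside [9.5, 28]); Merging all regions: the regions partially overlap — summed areas 450.84 mm² minus the doubly-counted overlap 96.54 mm² gives 354.31 mm² — area = 354.31 mm²; the r=9.5 sphere at (1.5, 10.5) slices to a regular 8-gon of circumradius 1.841 (√(r²−h²) with h=9.32 from center) (area = (8/2)·1.841²·sin(360°/8) = 9.58 mm²); Taking the first minus the rest: starting from that combined region (354.31 mm²), the r=9.5 sphere at (1.5, 10.5) partially overlaps it — only the 9.30 mm² overlap (of its 9.58 mm²) is removed, clipping the outline — area = 345.00 mm². So its area = 345.00 mm². Layer 64 is larger (345.00 vs 250.27 mm²).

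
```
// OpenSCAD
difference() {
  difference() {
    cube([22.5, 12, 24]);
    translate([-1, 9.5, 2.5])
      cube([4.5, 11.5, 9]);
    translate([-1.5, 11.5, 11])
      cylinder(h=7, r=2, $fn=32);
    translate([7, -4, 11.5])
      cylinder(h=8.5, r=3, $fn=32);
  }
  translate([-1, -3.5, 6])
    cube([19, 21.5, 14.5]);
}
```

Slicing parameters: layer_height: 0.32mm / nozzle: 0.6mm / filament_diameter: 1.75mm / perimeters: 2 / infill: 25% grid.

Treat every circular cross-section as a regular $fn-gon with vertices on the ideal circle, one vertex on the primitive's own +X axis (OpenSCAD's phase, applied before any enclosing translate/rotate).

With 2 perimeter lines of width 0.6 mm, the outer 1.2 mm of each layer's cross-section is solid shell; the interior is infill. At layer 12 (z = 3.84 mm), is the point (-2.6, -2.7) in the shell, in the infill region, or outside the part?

At z = 3.84 mm: the 22.5×12 cube contributes its full rectangle; the cube at (-1, 9.5) (footprint 4.5×11.5) is included at this height; the cylinder at (-1.5, 11.5) is not intersected at this z (z outside [11, 18]); the cylinder at (7, -4) is absent (z outside [11.5, 20]); After the difference (first − rest): starting from the 22.5×12 cube, the 4.5×11.5 cube at (-1, 9.5) partially overlaps it — only the 8.75 mm² overlap (of its 51.75 mm²) is removed, clipping the outline — 1 connected region; the cube at (-1, -3.5) does not reach this height (z outside [6, 20.5]); After the difference (first − rest): none of the subtracted shapes is present at this height, so that combined region is unchanged — 1 connected region. Overall, the cross-section is a single solid region. The nearest boundary edge runs (22.50, 0.00)→(0.00, 0.00); distance from the point to it = 3.75 mm. The point is not inside any of the regions above, so it lies outside the cross-section (3.75 mm from the nearest boundary).

outside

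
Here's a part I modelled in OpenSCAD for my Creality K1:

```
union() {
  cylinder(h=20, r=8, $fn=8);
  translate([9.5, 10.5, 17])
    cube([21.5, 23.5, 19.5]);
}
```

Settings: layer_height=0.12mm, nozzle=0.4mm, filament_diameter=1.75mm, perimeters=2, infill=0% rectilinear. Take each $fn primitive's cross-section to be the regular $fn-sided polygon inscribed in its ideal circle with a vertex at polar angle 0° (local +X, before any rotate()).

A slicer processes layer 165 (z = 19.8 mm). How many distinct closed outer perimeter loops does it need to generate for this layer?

2

At z = 19.8 mm: the r=8 cylinder contributes a regular 8-gon of circumradius 8; the cube at (9.5, 10.5) is present — its section is the full 21.5×23.5 rectangle; Taking the union: the 2 present regions are separate (no shared area or edge), so areas and boundary lengths simply add and each stays a separate island — 2 connected regions. The result has 2 disconnected regions.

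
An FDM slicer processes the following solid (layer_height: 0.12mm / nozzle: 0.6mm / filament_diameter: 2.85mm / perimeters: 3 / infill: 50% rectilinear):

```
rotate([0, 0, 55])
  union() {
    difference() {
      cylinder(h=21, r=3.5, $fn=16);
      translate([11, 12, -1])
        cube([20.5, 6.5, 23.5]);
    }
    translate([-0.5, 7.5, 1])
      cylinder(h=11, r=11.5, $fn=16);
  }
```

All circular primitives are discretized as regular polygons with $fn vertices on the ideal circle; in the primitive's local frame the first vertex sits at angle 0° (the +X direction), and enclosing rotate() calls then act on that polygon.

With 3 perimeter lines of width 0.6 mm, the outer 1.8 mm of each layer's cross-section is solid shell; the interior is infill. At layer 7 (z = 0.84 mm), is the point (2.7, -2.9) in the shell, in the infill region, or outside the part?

At z = 0.84 mm: the r=3.5 cylinder gives a regular 16-gon of circumradius 3.5 (constant along its height); the 20.5×6.5 cube at (11, 12) contributes its full rectangle; Taking the first minus the rest: starting from the r=3.5 cylinder, the 20.5×6.5 cube at (11, 12) misses the remaining region (no effect) — 1 connected region; the cylinder at (-0.5, 7.5) is not intersected at this z (z outside [1, 12]); Merging all regions: only the result so far is present, so the union is just that shape — 1 connected region; (rotated 55° about Z; rotation is an isometry so areas/perimeters/island counts are preserved). Overall, the cross-section is a single solid region. Undo the 55° rotation: the query point maps to (-0.827, -3.875) in the un-rotated model frame. The nearest boundary edge runs (-0.00, -3.50)→(-1.34, -3.23); distance from the point to it = 0.53 mm. The point is not inside any of the regions above, so it lies outside the cross-section (0.53 mm from the nearest boundary).

outside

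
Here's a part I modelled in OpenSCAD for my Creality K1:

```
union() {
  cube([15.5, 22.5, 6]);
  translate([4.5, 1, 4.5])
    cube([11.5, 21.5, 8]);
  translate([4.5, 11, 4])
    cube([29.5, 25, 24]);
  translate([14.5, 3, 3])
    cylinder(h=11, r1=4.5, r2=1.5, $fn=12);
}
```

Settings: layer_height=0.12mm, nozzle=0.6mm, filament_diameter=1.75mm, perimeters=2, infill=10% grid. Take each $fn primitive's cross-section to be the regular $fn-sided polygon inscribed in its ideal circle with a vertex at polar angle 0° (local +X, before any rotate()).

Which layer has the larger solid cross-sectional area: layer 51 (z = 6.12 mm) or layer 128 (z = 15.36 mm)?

layer 51 (z = 6.12 mm)

Layer 51 (z = 6.12): the cube does not reach this height (z outside [0, 6]); the cube at (4.5, 1) (footprint 11.5×21.5) is included at this height (area 247.25 mm²); the cube at (4.5, 11) is present — its section is the full 29.5×25 rectangle (area 737.50 mm²); the cone at (14.5, 3): at t=0.284 of its height the radius interpolates to r₁+(r₂−r₁)t = 3.649, giving a regular 12-gon of that circumradius (area = (12/2)·3.649²·sin(360°/12) = 39.95 mm²); Combining (union): the regions partially overlap — summed areas 1024.70 mm² minus the doubly-counted overlap 157.16 mm² gives 867.54 mm² — area = 867.54 mm². So its area = 867.54 mm². Layer 128 (z = 15.36): the cube does not reach this height (z outside [0, 6]); the cube at (4.5, 1) does not reach this height (z outside [4.5, 12.5]); the cube at (4.5, 11) is present — its section is the full 29.5×25 rectangle (area 737.50 mm²); the cone at (14.5, 3) does not reach this height (z outside [3, 14]); Taking the union: only the 29.5×25 cube at (4.5, 11) is present, so the union is just that shape — area = 737.50 mm². So its area = 737.50 mm². Layer 51 is larger (867.54 vs 737.50 mm²).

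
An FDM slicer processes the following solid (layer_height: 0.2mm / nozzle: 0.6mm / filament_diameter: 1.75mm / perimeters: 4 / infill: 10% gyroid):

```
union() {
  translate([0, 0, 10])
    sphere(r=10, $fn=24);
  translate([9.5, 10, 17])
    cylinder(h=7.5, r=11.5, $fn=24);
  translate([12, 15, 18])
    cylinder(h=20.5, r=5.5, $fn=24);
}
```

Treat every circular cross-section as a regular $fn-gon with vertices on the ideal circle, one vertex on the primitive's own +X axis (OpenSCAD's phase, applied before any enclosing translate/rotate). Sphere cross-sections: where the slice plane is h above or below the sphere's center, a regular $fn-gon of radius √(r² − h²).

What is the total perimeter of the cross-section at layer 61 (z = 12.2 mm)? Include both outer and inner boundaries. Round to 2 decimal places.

At z = 12.2 mm: the sphere: section is a regular 24-gon, circumradius = √(r²−h²) = √(10²−2.2²) = 9.755 (perimeter = 2·24·9.755·sin(180°/24) = 61.12 mm); the cylinder at (9.5, 10) does not reach this height (z outside [17, 24.5]); the cylinder at (12, 15) is not intersected at this z (z outside [18, 38.5]); Taking the union: only the r=10 sphere is present, so the union is just that shape — boundary = 61.12 mm. Overall, the cross-section is a single solid region. Total boundary length (outer) = 61.12 mm.

61.12 mm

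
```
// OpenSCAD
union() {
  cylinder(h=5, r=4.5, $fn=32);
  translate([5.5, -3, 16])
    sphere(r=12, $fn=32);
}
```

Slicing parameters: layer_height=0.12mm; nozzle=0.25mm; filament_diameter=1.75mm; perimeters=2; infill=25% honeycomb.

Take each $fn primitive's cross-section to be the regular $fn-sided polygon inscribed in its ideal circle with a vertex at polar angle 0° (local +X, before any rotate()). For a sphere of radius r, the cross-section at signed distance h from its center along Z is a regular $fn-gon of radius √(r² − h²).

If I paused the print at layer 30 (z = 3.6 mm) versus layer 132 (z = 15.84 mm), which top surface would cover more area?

layer 132 (z = 15.84 mm)

Layer 30 (z = 3.6): the cylinder: section is a regular 32-gon, circumradius r=4.5 (area = (32/2)·4.500²·sin(360°/32) = 63.21 mm²); the sphere at (5.5, -3) does not reach this height (|z−center|=12.400 > r=12); Merging all regions: only the r=4.5 cylinder is present, so the union is just that shape — area = 63.21 mm². So its area = 63.21 mm². Layer 132 (z = 15.84): the cylinder does not reach this height (z outside [0, 5]); the sphere at (5.5, -3): section is a regular 32-gon, circumradius = √(r²−h²) = √(12²−0.16²) = 11.999 (area = (32/2)·11.999²·sin(360°/32) = 449.41 mm²); Combining (union): only the r=12 sphere at (5.5, -3) is present, so the union is just that shape — area = 449.41 mm². So its area = 449.41 mm². Layer 132 is larger (449.41 vs 63.21 mm²).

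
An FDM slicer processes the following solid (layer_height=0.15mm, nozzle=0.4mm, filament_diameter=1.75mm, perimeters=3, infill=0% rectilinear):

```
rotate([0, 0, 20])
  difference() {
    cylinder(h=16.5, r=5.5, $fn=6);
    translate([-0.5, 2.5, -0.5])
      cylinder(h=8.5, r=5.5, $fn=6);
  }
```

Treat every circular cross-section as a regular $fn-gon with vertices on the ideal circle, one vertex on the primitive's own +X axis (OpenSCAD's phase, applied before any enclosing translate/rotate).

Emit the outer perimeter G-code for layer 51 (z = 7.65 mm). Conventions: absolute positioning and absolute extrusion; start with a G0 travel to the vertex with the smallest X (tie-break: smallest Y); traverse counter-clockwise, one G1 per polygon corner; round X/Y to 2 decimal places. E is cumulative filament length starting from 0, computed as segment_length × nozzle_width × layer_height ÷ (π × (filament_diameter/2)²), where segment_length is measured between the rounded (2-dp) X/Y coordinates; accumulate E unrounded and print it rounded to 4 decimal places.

At z = 7.65 mm: the cylinder: section is a regular 6-gon, circumradius r=5.5; the r=5.5 cylinder at (-0.5, 2.5) contributes a regular 6-gon of circumradius 5.5; After the difference (first − rest): starting from the r=5.5 cylinder, the r=5.5 cylinder at (-0.5, 2.5) partially overlaps it — only the 52.68 mm² overlap (of its 78.59 mm²) is removed, clipping the outline — 1 connected region; (rotated 20° about Z; rotation is an isometry so areas/perimeters/island counts are preserved). The outline is a single polygon with 8 vertices. Extrusion per mm of travel: 0.4 × 0.15 / (π × 0.875²) = 0.024945. Accumulating E over each segment gives final E = 0.8235.

G0 X-5.17 Y-1.88 Z7.65
G1 X-0.96 Y-5.42 E0.1372
G1 X4.21 Y-3.54 E0.2744
G1 X5.17 Y1.88 E0.4117
G1 X3.68 Y3.13 E0.4603
G1 X2.89 Y-1.36 E0.5740
G1 X-2.28 Y-3.24 E0.7112
G1 X-5.00 Y-0.95 E0.7999
G1 X-5.17 Y-1.88 E0.8235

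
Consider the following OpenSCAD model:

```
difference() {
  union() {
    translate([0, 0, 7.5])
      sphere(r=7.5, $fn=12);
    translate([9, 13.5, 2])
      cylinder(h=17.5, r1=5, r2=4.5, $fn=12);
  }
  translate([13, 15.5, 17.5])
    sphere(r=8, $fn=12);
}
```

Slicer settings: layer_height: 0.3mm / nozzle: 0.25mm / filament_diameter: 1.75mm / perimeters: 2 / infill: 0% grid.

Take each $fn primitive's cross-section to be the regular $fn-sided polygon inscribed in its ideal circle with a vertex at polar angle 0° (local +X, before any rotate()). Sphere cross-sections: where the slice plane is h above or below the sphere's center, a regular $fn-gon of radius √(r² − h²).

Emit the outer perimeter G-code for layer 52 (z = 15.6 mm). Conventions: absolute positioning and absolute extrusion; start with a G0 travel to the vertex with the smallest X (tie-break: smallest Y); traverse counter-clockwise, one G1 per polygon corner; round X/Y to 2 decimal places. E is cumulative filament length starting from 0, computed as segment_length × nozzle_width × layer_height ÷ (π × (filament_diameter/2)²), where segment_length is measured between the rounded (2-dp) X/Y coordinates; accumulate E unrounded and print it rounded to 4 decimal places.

G0 X4.39 Y13.50 Z15.60
G1 X5.01 Y11.19 E0.0746
G1 X6.69 Y9.51 E0.1487
G1 X8.99 Y8.89 E0.2229
G1 X6.27 Y11.61 E0.3429
G1 X5.23 Y15.50 E0.4684
G1 X5.42 Y16.22 E0.4917
G1 X5.01 Y15.81 E0.5097
G1 X4.39 Y13.50 E0.5843

At z = 15.6 mm: the sphere is absent (|z−center|=8.100 > r=7.5); the cone at (9, 13.5) contributes a regular 12-gon of circumradius 4.611 (interpolated between r1=5 and r2=4.5 at t=0.777); Merging all regions: only the cone at (9, 13.5) is present, so the union is just that shape — 1 connected region; the r=8 sphere at (13, 15.5) contributes a regular 12-gon of circumradius √(8²−1.9²) = 7.771; Taking the first minus the rest: starting from the result so far, the r=8 sphere at (13, 15.5) partially overlaps it — only the 55.36 mm² overlap (of its 181.17 mm²) is removed, clipping the outline — 1 connected region. The outline is a single polygon with 8 vertices. Extrusion per mm of travel: 0.25 × 0.3 / (π × 0.875²) = 0.031181. Accumulating E over each segment gives final E = 0.5843.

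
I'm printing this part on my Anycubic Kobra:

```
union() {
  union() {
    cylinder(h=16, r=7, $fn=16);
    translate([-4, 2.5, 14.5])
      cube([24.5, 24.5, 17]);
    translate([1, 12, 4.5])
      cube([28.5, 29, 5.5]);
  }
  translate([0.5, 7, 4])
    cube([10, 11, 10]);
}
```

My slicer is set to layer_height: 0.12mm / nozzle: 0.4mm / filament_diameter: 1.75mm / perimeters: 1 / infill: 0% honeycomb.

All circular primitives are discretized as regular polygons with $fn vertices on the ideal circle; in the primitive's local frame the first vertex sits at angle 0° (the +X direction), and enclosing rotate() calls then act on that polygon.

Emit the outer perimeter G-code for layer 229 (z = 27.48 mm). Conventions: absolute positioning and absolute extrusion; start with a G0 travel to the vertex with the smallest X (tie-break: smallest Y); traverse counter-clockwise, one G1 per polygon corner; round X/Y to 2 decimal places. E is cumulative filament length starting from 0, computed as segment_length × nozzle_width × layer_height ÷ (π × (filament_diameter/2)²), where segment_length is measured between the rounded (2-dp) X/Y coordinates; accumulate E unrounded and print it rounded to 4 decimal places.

At z = 27.48 mm: the cylinder is absent (z outside [0, 16]); the cube at (-4, 2.5) is present — its section is the full 24.5×24.5 rectangle; the cube at (1, 12) is absent (z outside [4.5, 10]); Taking the union: only the 24.5×24.5 cube at (-4, 2.5) is present, so the union is just that shape — 1 connected region; the cube at (0.5, 7) is not intersected at this z (z outside [4, 14]); Merging all regions: only the result so far is present, so the union is just that shape — 1 connected region. The outline is a single polygon with 4 vertices. Extrusion per mm of travel: 0.4 × 0.12 / (π × 0.875²) = 0.019956. Accumulating E over each segment gives final E = 1.9557.

G0 X-4.00 Y2.50 Z27.48
G1 X20.50 Y2.50 E0.4889
G1 X20.50 Y27.00 E0.9778
G1 X-4.00 Y27.00 E1.4668
G1 X-4.00 Y2.50 E1.9557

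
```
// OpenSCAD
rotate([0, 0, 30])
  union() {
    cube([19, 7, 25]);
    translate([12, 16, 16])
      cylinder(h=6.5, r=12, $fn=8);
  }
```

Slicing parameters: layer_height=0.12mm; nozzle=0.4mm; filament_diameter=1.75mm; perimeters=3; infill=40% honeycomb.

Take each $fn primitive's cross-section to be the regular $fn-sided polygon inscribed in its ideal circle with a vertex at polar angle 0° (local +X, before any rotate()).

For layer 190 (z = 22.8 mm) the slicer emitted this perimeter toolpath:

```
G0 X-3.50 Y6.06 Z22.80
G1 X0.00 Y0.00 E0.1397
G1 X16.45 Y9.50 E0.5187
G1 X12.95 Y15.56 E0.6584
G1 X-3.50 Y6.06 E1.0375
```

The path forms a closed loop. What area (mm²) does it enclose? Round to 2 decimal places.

Apply the shoelace formula to the sequence of (X, Y) vertices; enclosed area = 132.94 mm².

132.94 mm²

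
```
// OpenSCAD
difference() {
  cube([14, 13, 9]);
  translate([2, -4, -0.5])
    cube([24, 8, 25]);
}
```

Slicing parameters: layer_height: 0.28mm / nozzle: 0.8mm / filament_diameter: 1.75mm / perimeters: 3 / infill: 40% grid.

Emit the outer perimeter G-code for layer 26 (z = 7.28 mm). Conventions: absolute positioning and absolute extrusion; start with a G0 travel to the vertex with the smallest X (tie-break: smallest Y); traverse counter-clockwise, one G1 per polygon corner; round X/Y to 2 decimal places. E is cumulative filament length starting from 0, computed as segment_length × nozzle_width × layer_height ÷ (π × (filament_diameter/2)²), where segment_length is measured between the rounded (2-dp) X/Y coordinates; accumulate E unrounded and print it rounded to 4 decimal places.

G0 X0.00 Y0.00 Z7.28
G1 X2.00 Y0.00 E0.1863
G1 X2.00 Y4.00 E0.5588
G1 X14.00 Y4.00 E1.6763
G1 X14.00 Y13.00 E2.5145
G1 X0.00 Y13.00 E3.8183
G1 X0.00 Y0.00 E5.0289

At z = 7.28 mm: the 14×13 cube contributes its full rectangle; the cube at (2, -4) (footprint 24×8) is included at this height; Taking the first minus the rest: starting from the 14×13 cube, the 24×8 cube at (2, -4) partially overlaps it — only the 48.00 mm² overlap (of its 192.00 mm²) is removed, clipping the outline — 1 connected region. The outline is a single polygon with 6 vertices. Extrusion per mm of travel: 0.8 × 0.28 / (π × 0.875²) = 0.093128. Accumulating E over each segment gives final E = 5.0289.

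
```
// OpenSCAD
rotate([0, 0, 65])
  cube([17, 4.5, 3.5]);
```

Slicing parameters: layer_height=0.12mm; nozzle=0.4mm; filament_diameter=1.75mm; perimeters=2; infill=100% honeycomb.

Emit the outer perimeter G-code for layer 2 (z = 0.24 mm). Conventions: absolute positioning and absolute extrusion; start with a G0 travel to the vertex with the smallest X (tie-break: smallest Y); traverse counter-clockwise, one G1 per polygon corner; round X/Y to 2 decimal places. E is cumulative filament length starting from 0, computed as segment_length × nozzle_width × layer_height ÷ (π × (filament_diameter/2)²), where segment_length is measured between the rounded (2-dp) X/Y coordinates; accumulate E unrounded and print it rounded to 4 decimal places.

At z = 0.24 mm: the cube is present — its section is the full 17×4.5 rectangle; (whole slice rotated 65° about Z — lengths, areas and connectivity unchanged). The outline is a single polygon with 4 vertices. Extrusion per mm of travel: 0.4 × 0.12 / (π × 0.875²) = 0.019956. Accumulating E over each segment gives final E = 0.8581.

G0 X-4.08 Y1.90 Z0.24
G1 X0.00 Y0.00 E0.0898
G1 X7.18 Y15.41 E0.4291
G1 X3.11 Y17.31 E0.5187
G1 X-4.08 Y1.90 E0.8581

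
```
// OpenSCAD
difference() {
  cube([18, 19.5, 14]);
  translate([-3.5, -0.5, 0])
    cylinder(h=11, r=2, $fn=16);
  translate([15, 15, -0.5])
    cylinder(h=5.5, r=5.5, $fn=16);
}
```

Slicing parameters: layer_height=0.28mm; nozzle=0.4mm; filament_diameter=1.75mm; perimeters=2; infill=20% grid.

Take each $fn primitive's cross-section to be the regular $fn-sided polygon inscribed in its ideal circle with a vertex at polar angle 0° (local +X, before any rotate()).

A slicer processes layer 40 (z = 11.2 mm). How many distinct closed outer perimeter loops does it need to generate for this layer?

1

At z = 11.2 mm: the cube (footprint 18×19.5) is included at this height; the cylinder at (-3.5, -0.5) is not intersected at this z (z outside [0, 11]); the cylinder at (15, 15) is absent (z outside [-0.5, 5]); Subtracting the remaining from the first: none of the subtracted shapes is present at this height, so the 18×19.5 cube is unchanged — 1 connected region. The result has 1 disconnected region.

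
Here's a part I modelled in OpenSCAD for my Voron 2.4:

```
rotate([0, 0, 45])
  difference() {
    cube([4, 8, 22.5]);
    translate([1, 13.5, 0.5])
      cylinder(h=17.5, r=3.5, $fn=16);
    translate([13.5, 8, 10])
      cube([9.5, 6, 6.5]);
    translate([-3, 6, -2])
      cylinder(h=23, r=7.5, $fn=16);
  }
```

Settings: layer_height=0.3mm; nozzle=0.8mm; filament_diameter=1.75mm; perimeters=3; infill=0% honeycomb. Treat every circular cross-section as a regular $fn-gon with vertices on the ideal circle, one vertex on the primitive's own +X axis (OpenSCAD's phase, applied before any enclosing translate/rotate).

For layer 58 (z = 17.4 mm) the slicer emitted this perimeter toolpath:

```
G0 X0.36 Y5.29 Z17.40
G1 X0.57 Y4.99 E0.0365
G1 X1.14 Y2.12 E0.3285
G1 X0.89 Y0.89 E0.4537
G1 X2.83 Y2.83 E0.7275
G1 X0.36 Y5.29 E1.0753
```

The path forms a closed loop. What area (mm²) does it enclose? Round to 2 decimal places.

Apply the shoelace formula to the sequence of (X, Y) vertices; enclosed area = 3.69 mm².

3.69 mm²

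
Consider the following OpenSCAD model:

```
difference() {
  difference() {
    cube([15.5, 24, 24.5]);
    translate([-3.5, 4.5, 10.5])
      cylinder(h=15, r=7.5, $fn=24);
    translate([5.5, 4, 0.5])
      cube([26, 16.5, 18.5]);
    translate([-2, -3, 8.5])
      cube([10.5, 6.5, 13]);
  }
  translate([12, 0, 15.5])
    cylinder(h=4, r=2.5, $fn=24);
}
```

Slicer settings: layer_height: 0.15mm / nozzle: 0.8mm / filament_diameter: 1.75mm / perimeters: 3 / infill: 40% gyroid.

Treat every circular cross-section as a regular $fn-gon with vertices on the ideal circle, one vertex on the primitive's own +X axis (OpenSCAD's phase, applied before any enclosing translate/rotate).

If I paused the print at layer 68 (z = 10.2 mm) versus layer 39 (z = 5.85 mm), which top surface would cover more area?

Layer 68 (z = 10.2): the cube is present — its section is the full 15.5×24 rectangle (area 372.00 mm²); the cylinder at (-3.5, 4.5) is not intersected at this z (z outside [10.5, 25.5]); the 26×16.5 cube at (5.5, 4) contributes its full rectangle (area 429.00 mm²); the 10.5×6.5 cube at (-2, -3) contributes its full rectangle (area 68.25 mm²); After the difference (first − rest): starting from the 15.5×24 cube (372.00 mm²), the 26×16.5 cube at (5.5, 4) partially overlaps it — only the 165.00 mm² overlap (of its 429.00 mm²) is removed, clipping the outline; the 10.5×6.5 cube at (-2, -3) partially overlaps it — only the 29.75 mm² overlap (of its 68.25 mm²) is removed, clipping the outline — area = 177.25 mm²; the cylinder at (12, 0) is absent (z outside [15.5, 19.5]); Subtracting the remaining from the first: none of the subtracted shapes is present at this height, so the result so far is unchanged — area = 177.25 mm². So its area = 177.25 mm². Layer 39 (z = 5.85): the 15.5×24 cube contributes its full rectangle (area 372.00 mm²); the cylinder at (-3.5, 4.5) is not intersected at this z (z outside [10.5, 25.5]); the cube at (5.5, 4) is present — its section is the full 26×16.5 rectangle (area 429.00 mm²); the cube at (-2, -3) is not intersected at this z (z outside [8.5, 21.5]); Taking the first minus the rest: starting from the 15.5×24 cube (372.00 mm²), the 26×16.5 cube at (5.5, 4) partially overlaps it — only the 165.00 mm² overlap (of its 429.00 mm²) is removed, clipping the outline — area = 207.00 mm²; the cylinder at (12, 0) does not reach this height (z outside [15.5, 19.5]); After the difference (first − rest): none of the subtracted shapes is present at this height, so the result so far is unchanged — area = 207.00 mm². So its area = 207.00 mm². Layer 39 is larger (207.00 vs 177.25 mm²).

layer 39 (z = 5.85 mm)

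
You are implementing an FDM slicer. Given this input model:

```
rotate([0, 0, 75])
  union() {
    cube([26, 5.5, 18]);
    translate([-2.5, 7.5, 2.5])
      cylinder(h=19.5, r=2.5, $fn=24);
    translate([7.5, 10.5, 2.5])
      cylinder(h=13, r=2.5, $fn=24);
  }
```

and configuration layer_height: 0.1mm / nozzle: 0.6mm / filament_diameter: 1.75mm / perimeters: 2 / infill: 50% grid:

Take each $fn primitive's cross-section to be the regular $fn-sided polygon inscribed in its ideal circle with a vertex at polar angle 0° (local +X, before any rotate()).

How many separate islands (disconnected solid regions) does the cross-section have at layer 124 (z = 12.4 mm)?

3

At z = 12.4 mm: the cube is present — its section is the full 26×5.5 rectangle; the r=2.5 cylinder at (-2.5, 7.5) contributes a regular 24-gon of circumradius 2.5; the r=2.5 cylinder at (7.5, 10.5) gives a regular 24-gon of circumradius 2.5 (constant along its height); Merging all regions: the 3 present regions are separate (no shared area or edge), so areas and boundary lengths simply add and each stays a separate island — 3 connected regions; (whole slice rotated 75° about Z — lengths, areas and connectivity unchanged). Overall, the cross-section has 3 separate islands. Island count = 3.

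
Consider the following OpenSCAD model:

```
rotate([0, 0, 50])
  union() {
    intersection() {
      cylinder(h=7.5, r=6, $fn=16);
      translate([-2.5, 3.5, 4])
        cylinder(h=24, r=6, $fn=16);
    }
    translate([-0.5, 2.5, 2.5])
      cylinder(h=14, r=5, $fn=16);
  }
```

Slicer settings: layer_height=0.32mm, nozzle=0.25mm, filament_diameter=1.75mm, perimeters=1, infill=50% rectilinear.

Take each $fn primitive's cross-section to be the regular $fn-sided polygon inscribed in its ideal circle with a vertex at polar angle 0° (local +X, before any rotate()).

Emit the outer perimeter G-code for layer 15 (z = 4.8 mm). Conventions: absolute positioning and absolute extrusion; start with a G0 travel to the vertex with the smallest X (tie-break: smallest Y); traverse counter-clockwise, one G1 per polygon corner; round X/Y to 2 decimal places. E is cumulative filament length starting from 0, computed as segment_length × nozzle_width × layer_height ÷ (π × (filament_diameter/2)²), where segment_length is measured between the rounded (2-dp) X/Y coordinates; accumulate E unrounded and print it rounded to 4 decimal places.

G0 X-7.22 Y0.79 Z4.80
G1 X-6.67 Y-1.08 E0.0648
G1 X-5.45 Y-2.61 E0.1299
G1 X-5.35 Y-2.66 E0.1336
G1 X-5.32 Y-2.77 E0.1374
G1 X-3.86 Y-4.60 E0.2153
G1 X-2.58 Y-5.30 E0.2638
G1 X-1.52 Y-4.99 E0.3005
G1 X0.31 Y-3.52 E0.3786
G1 X0.80 Y-2.63 E0.4124
G1 X1.59 Y-1.99 E0.4462
G1 X2.53 Y-0.28 E0.5111
G1 X2.74 Y1.66 E0.5760
G1 X2.20 Y3.53 E0.6408
G1 X0.98 Y5.05 E0.7056
G1 X-0.73 Y5.99 E0.7705
G1 X-2.67 Y6.20 E0.8354
G1 X-4.55 Y5.66 E0.9005
G1 X-6.07 Y4.44 E0.9653
G1 X-7.01 Y2.73 E1.0302
G1 X-7.22 Y0.79 E1.0951

At z = 4.8 mm: the cylinder: section is a regular 16-gon, circumradius r=6; the r=6 cylinder at (-2.5, 3.5) gives a regular 16-gon of circumradius 6 (constant along its height); Keeping only the common overlap: the r=6 cylinder at (-2.5, 3.5) partially overlaps the r=6 cylinder; clipping to the common part keeps 60.39 mm² — 1 connected region; the r=5 cylinder at (-0.5, 2.5) contributes a regular 16-gon of circumradius 5; Merging all regions: the regions partially overlap (shared area 54.58 mm²), so overlapping operands fuse into one piece — 1 connected region; (rotated 50° about Z; rotation is an isometry so areas/perimeters/island counts are preserved). The outline is a single polygon with 20 vertices. Extrusion per mm of travel: 0.25 × 0.32 / (π × 0.875²) = 0.033260. Accumulating E over each segment gives final E = 1.0951.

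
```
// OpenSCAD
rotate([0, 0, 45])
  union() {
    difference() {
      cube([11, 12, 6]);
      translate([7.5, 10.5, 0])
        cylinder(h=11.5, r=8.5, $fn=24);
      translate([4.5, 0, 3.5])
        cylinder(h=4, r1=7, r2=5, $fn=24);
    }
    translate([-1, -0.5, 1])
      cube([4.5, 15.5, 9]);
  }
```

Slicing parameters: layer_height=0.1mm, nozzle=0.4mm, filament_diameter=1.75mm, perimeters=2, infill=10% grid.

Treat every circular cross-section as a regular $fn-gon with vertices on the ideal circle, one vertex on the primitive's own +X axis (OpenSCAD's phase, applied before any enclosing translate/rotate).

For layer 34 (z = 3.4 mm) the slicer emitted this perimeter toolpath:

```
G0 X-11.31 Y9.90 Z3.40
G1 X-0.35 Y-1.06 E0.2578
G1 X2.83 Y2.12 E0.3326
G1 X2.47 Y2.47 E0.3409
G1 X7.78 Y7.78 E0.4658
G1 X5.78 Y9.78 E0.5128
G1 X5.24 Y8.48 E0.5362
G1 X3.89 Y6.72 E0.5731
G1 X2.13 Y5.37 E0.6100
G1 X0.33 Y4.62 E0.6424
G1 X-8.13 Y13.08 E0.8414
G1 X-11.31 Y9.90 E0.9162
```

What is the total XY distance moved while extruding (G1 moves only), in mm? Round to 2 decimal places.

Sum the Euclidean lengths of each G1 segment: total = 55.09 mm.

55.09 mm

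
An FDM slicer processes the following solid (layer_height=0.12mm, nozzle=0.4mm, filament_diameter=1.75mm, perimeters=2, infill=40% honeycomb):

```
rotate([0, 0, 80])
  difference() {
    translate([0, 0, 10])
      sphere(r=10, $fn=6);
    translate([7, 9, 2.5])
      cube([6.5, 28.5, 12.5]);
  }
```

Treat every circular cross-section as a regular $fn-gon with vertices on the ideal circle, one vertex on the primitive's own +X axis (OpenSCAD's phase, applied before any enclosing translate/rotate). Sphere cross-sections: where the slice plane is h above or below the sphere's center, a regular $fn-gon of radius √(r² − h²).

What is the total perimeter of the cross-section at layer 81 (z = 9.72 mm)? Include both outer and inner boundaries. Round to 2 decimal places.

59.98 mm

At z = 9.72 mm: the sphere: section is a regular 6-gon, circumradius = √(r²−h²) = √(10²−0.28²) = 9.996 (perimeter = 2·6·9.996·sin(180°/6) = 59.98 mm); the cube at (7, 9) (footprint 6.5×28.5) is included at this height (perimeter 70.00 mm); Taking the first minus the rest: starting from the r=10 sphere, the 6.5×28.5 cube at (7, 9) misses the remaining region (no effect) — boundary = 59.98 mm; (whole slice rotated 80° about Z — lengths, areas and connectivity unchanged). Overall, the cross-section is a single solid region. Total boundary length (outer) = 59.98 mm.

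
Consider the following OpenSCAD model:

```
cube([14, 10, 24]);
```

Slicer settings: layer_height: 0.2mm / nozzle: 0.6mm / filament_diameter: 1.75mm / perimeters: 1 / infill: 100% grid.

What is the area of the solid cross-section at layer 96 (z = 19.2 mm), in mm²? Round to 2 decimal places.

140.00 mm²

At z = 19.2 mm: the 14×10 cube contributes its full rectangle (area 140.00 mm²). Overall, the cross-section is a single solid region. Net area = 140.00 mm².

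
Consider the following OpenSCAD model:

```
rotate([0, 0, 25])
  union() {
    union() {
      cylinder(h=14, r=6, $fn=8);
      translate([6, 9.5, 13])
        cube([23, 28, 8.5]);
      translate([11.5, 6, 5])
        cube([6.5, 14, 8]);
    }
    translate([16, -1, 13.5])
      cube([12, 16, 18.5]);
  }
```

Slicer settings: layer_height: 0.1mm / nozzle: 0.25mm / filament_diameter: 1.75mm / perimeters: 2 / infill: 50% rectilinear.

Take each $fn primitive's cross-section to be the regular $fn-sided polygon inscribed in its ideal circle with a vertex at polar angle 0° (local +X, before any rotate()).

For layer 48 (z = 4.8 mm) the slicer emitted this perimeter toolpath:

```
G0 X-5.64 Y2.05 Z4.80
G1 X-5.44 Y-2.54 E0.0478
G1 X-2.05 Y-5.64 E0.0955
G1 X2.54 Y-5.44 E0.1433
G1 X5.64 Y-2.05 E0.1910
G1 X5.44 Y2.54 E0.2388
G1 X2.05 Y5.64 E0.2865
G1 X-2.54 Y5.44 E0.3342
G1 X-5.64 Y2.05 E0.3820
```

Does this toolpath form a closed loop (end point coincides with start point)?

yes

Start point (G0): (-5.64, 2.05). End point (last G1): the path returns to the start — closed.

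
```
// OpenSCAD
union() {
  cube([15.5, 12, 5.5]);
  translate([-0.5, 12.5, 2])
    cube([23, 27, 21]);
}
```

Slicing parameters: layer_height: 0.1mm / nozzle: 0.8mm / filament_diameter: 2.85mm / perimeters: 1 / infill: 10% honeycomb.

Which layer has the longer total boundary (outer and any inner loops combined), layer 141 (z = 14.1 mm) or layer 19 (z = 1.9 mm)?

Layer 141 (z = 14.1): the cube does not reach this height (z outside [0, 5.5]); the 23×27 cube at (-0.5, 12.5) contributes its full rectangle (perimeter 100.00 mm); Taking the union: only the 23×27 cube at (-0.5, 12.5) is present, so the union is just that shape — boundary = 100.00 mm. So its perimeter = 100.00 mm. Layer 19 (z = 1.9): the cube is present — its section is the full 15.5×12 rectangle (perimeter 55.00 mm); the cube at (-0.5, 12.5) is not intersected at this z (z outside [2, 23]); Taking the union: only the 15.5×12 cube is present, so the union is just that shape — boundary = 55.00 mm. So its perimeter = 55.00 mm. Layer 141 is larger (100.00 vs 55.00 mm).

layer 141 (z = 14.1 mm)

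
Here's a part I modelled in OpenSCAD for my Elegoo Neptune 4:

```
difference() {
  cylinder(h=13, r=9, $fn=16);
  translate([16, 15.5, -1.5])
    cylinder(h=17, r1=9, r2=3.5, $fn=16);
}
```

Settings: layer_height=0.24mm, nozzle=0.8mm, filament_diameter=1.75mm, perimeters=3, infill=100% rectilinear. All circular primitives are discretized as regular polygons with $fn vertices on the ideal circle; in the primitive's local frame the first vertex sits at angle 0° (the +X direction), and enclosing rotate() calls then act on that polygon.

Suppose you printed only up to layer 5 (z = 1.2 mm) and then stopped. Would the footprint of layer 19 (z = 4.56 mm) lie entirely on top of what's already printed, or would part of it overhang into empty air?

entirely on top

Compare the two slices. At z = 1.2: the r=9 cylinder contributes a regular 16-gon of circumradius 9 (area = (16/2)·9.000²·sin(360°/16) = 247.98 mm²); the cone at (16, 15.5): at t=0.159 of its height the radius interpolates to r₁+(r₂−r₁)t = 8.126, giving a regular 16-gon of that circumradius (area = (16/2)·8.126²·sin(360°/16) = 202.18 mm²); Taking the first minus the rest: starting from the r=9 cylinder (247.98 mm²), the cone at (16, 15.5) misses the remaining region (no effect) — area = 247.98 mm². At z = 4.56: the r=9 cylinder gives a regular 16-gon of circumradius 9 (constant along its height) (area = (16/2)·9.000²·sin(360°/16) = 247.98 mm²); the cone at (16, 15.5) contributes a regular 16-gon of circumradius 7.039 (interpolated between r1=9 and r2=3.5 at t=0.356) (area = (16/2)·7.039²·sin(360°/16) = 151.71 mm²); Taking the first minus the rest: starting from the r=9 cylinder (247.98 mm²), the cone at (16, 15.5) misses the remaining region (no effect) — area = 247.98 mm². Checking containment: the cross-section at z = 4.56 is a subset of the cross-section at z = 1.2.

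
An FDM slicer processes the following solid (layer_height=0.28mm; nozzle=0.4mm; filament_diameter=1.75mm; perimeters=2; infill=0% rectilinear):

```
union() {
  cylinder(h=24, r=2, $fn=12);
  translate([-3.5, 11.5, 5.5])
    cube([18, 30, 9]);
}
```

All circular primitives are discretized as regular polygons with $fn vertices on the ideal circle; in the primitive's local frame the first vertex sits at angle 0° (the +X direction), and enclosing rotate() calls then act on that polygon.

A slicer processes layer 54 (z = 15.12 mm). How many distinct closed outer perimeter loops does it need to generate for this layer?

At z = 15.12 mm: the cylinder: section is a regular 12-gon, circumradius r=2; the cube at (-3.5, 11.5) is absent (z outside [5.5, 14.5]); Merging all regions: only the r=2 cylinder is present, so the union is just that shape — 1 connected region. The result has 1 disconnected region.

1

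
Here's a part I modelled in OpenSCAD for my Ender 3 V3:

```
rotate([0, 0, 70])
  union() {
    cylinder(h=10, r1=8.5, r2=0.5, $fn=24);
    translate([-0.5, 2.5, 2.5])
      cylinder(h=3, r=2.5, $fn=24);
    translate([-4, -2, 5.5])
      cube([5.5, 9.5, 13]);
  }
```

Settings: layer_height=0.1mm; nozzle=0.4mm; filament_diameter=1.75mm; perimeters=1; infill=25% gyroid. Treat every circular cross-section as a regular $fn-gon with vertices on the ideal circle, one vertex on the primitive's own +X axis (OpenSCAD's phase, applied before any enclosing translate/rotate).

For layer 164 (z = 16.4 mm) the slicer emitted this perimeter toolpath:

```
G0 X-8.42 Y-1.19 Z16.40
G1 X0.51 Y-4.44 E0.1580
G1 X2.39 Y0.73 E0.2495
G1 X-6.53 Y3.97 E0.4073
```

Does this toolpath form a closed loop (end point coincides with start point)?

Start point (G0): (-8.42, -1.19). End point (last G1): the path does not return to the start — open.

no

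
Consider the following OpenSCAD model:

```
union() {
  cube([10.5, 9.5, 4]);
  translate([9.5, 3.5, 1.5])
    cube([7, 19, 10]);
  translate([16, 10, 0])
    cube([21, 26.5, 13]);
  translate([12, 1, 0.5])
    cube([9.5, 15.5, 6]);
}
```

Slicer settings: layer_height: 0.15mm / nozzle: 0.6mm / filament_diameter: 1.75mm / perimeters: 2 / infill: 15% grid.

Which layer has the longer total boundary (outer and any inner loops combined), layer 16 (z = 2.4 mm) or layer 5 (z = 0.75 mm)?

Layer 16 (z = 2.4): the cube (footprint 10.5×9.5) is included at this height (perimeter 40.00 mm); the 7×19 cube at (9.5, 3.5) contributes its full rectangle (perimeter 52.00 mm); the cube at (16, 10) is present — its section is the full 21×26.5 rectangle (perimeter 95.00 mm); the cube at (12, 1) is present — its section is the full 9.5×15.5 rectangle (perimeter 50.00 mm); Taking the union: the regions partially overlap (shared area 103.25 mm²), so the edge portions inside another operand are dropped and the merged outline is re-measured after clipping — boundary = 152.00 mm. So its perimeter = 152.00 mm. Layer 5 (z = 0.75): the cube (footprint 10.5×9.5) is included at this height (perimeter 40.00 mm); the cube at (9.5, 3.5) does not reach this height (z outside [1.5, 11.5]); the 21×26.5 cube at (16, 10) contributes its full rectangle (perimeter 95.00 mm); the 9.5×15.5 cube at (12, 1) contributes its full rectangle (perimeter 50.00 mm); Merging all regions: the regions partially overlap (shared area 35.75 mm²), so the edge portions inside another operand are dropped and the merged outline is re-measured after clipping — boundary = 161.00 mm. So its perimeter = 161.00 mm. Layer 5 is larger (161.00 vs 152.00 mm).

layer 5 (z = 0.75 mm)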